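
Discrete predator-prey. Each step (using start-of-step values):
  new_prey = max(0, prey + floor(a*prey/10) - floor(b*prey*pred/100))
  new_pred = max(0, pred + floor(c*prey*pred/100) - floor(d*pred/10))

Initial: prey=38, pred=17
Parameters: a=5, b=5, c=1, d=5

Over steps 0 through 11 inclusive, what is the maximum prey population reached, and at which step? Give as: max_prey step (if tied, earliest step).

Step 1: prey: 38+19-32=25; pred: 17+6-8=15
Step 2: prey: 25+12-18=19; pred: 15+3-7=11
Step 3: prey: 19+9-10=18; pred: 11+2-5=8
Step 4: prey: 18+9-7=20; pred: 8+1-4=5
Step 5: prey: 20+10-5=25; pred: 5+1-2=4
Step 6: prey: 25+12-5=32; pred: 4+1-2=3
Step 7: prey: 32+16-4=44; pred: 3+0-1=2
Step 8: prey: 44+22-4=62; pred: 2+0-1=1
Step 9: prey: 62+31-3=90; pred: 1+0-0=1
Step 10: prey: 90+45-4=131; pred: 1+0-0=1
Step 11: prey: 131+65-6=190; pred: 1+1-0=2
Max prey = 190 at step 11

Answer: 190 11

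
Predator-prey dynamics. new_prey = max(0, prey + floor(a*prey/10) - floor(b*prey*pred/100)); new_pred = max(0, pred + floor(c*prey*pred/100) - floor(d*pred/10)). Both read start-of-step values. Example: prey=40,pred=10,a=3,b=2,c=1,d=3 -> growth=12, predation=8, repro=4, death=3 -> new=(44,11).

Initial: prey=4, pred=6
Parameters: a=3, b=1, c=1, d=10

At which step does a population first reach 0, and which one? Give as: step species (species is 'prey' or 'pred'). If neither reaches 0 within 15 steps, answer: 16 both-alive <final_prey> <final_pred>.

Step 1: prey: 4+1-0=5; pred: 6+0-6=0
First extinction: pred at step 1

Answer: 1 pred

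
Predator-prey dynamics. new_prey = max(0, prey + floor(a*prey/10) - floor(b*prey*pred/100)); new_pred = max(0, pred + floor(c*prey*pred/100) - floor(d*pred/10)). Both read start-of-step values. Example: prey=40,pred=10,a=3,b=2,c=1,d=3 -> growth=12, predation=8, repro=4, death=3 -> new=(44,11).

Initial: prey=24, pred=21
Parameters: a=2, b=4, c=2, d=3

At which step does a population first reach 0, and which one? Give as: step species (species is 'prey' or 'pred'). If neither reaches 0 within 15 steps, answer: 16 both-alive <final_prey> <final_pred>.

Step 1: prey: 24+4-20=8; pred: 21+10-6=25
Step 2: prey: 8+1-8=1; pred: 25+4-7=22
Step 3: prey: 1+0-0=1; pred: 22+0-6=16
Step 4: prey: 1+0-0=1; pred: 16+0-4=12
Step 5: prey: 1+0-0=1; pred: 12+0-3=9
Step 6: prey: 1+0-0=1; pred: 9+0-2=7
Step 7: prey: 1+0-0=1; pred: 7+0-2=5
Step 8: prey: 1+0-0=1; pred: 5+0-1=4
Step 9: prey: 1+0-0=1; pred: 4+0-1=3
Step 10: prey: 1+0-0=1; pred: 3+0-0=3
Steps 11-15: state stable at prey=1, pred=3 (no change)
No extinction within 15 steps

Answer: 16 both-alive 1 3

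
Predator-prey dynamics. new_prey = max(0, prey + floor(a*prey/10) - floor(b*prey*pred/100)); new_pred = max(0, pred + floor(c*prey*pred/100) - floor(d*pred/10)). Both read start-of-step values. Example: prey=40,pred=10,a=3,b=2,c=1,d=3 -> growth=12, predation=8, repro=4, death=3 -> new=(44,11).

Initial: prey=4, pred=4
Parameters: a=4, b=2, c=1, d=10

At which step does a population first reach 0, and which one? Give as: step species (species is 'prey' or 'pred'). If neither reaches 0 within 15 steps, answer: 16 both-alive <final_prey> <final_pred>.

Step 1: prey: 4+1-0=5; pred: 4+0-4=0
First extinction: pred at step 1

Answer: 1 pred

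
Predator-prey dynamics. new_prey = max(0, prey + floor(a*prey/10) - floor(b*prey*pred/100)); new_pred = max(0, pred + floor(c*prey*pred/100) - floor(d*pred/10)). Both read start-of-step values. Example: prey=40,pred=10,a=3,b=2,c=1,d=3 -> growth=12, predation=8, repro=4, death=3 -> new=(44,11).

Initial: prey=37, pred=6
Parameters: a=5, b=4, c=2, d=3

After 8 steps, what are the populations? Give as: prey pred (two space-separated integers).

Step 1: prey: 37+18-8=47; pred: 6+4-1=9
Step 2: prey: 47+23-16=54; pred: 9+8-2=15
Step 3: prey: 54+27-32=49; pred: 15+16-4=27
Step 4: prey: 49+24-52=21; pred: 27+26-8=45
Step 5: prey: 21+10-37=0; pred: 45+18-13=50
Step 6: prey: 0+0-0=0; pred: 50+0-15=35
Step 7: prey: 0+0-0=0; pred: 35+0-10=25
Step 8: prey: 0+0-0=0; pred: 25+0-7=18

Answer: 0 18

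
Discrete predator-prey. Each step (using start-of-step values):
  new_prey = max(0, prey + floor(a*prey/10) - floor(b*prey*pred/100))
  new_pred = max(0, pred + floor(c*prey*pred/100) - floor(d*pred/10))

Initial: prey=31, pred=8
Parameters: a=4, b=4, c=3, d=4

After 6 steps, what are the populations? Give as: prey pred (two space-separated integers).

Step 1: prey: 31+12-9=34; pred: 8+7-3=12
Step 2: prey: 34+13-16=31; pred: 12+12-4=20
Step 3: prey: 31+12-24=19; pred: 20+18-8=30
Step 4: prey: 19+7-22=4; pred: 30+17-12=35
Step 5: prey: 4+1-5=0; pred: 35+4-14=25
Step 6: prey: 0+0-0=0; pred: 25+0-10=15

Answer: 0 15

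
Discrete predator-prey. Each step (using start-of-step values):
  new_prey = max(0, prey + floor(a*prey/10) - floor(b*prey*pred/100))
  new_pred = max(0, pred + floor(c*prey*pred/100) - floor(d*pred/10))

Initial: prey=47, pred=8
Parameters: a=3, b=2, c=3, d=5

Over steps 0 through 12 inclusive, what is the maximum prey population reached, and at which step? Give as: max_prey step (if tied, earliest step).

Answer: 54 1

Derivation:
Step 1: prey: 47+14-7=54; pred: 8+11-4=15
Step 2: prey: 54+16-16=54; pred: 15+24-7=32
Step 3: prey: 54+16-34=36; pred: 32+51-16=67
Step 4: prey: 36+10-48=0; pred: 67+72-33=106
Step 5: prey: 0+0-0=0; pred: 106+0-53=53
Step 6: prey: 0+0-0=0; pred: 53+0-26=27
Step 7: prey: 0+0-0=0; pred: 27+0-13=14
Step 8: prey: 0+0-0=0; pred: 14+0-7=7
Step 9: prey: 0+0-0=0; pred: 7+0-3=4
Step 10: prey: 0+0-0=0; pred: 4+0-2=2
Step 11: prey: 0+0-0=0; pred: 2+0-1=1
Step 12: prey: 0+0-0=0; pred: 1+0-0=1
Max prey = 54 at step 1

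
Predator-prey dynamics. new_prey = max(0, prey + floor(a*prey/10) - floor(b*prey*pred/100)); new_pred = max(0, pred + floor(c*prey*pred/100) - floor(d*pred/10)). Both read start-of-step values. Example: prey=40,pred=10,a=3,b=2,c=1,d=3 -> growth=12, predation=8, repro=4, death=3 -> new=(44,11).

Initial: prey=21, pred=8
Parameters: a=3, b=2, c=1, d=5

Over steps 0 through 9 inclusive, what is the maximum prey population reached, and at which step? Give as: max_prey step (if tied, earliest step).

Answer: 123 9

Derivation:
Step 1: prey: 21+6-3=24; pred: 8+1-4=5
Step 2: prey: 24+7-2=29; pred: 5+1-2=4
Step 3: prey: 29+8-2=35; pred: 4+1-2=3
Step 4: prey: 35+10-2=43; pred: 3+1-1=3
Step 5: prey: 43+12-2=53; pred: 3+1-1=3
Step 6: prey: 53+15-3=65; pred: 3+1-1=3
Step 7: prey: 65+19-3=81; pred: 3+1-1=3
Step 8: prey: 81+24-4=101; pred: 3+2-1=4
Step 9: prey: 101+30-8=123; pred: 4+4-2=6
Max prey = 123 at step 9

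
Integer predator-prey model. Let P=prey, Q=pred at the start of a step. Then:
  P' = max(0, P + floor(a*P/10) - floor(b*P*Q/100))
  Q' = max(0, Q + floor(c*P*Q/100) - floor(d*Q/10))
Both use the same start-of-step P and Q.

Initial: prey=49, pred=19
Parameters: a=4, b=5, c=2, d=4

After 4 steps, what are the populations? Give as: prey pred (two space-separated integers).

Step 1: prey: 49+19-46=22; pred: 19+18-7=30
Step 2: prey: 22+8-33=0; pred: 30+13-12=31
Step 3: prey: 0+0-0=0; pred: 31+0-12=19
Step 4: prey: 0+0-0=0; pred: 19+0-7=12

Answer: 0 12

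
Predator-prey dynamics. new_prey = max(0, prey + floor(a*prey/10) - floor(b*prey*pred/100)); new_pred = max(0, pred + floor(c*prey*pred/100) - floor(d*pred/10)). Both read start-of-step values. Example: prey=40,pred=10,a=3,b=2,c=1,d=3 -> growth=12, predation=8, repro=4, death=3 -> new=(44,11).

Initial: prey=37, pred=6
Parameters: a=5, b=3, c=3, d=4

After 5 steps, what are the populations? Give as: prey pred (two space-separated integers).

Answer: 0 77

Derivation:
Step 1: prey: 37+18-6=49; pred: 6+6-2=10
Step 2: prey: 49+24-14=59; pred: 10+14-4=20
Step 3: prey: 59+29-35=53; pred: 20+35-8=47
Step 4: prey: 53+26-74=5; pred: 47+74-18=103
Step 5: prey: 5+2-15=0; pred: 103+15-41=77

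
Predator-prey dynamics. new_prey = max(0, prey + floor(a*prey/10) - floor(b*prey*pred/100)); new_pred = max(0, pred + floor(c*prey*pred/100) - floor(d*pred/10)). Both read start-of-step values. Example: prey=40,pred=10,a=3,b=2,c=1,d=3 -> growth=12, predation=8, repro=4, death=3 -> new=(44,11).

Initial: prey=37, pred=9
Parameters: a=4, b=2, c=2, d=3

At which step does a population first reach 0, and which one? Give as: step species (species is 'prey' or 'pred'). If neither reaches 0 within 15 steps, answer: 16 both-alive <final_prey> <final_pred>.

Answer: 6 prey

Derivation:
Step 1: prey: 37+14-6=45; pred: 9+6-2=13
Step 2: prey: 45+18-11=52; pred: 13+11-3=21
Step 3: prey: 52+20-21=51; pred: 21+21-6=36
Step 4: prey: 51+20-36=35; pred: 36+36-10=62
Step 5: prey: 35+14-43=6; pred: 62+43-18=87
Step 6: prey: 6+2-10=0; pred: 87+10-26=71
First extinction: prey at step 6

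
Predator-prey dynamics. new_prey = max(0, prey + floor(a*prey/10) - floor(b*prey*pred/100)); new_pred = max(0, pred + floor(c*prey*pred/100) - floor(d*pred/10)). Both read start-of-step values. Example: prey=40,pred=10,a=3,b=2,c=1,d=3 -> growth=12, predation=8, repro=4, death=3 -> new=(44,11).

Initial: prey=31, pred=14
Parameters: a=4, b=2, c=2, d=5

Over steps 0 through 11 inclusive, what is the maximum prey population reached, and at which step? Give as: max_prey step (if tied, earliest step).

Answer: 40 3

Derivation:
Step 1: prey: 31+12-8=35; pred: 14+8-7=15
Step 2: prey: 35+14-10=39; pred: 15+10-7=18
Step 3: prey: 39+15-14=40; pred: 18+14-9=23
Step 4: prey: 40+16-18=38; pred: 23+18-11=30
Step 5: prey: 38+15-22=31; pred: 30+22-15=37
Step 6: prey: 31+12-22=21; pred: 37+22-18=41
Step 7: prey: 21+8-17=12; pred: 41+17-20=38
Step 8: prey: 12+4-9=7; pred: 38+9-19=28
Step 9: prey: 7+2-3=6; pred: 28+3-14=17
Step 10: prey: 6+2-2=6; pred: 17+2-8=11
Step 11: prey: 6+2-1=7; pred: 11+1-5=7
Max prey = 40 at step 3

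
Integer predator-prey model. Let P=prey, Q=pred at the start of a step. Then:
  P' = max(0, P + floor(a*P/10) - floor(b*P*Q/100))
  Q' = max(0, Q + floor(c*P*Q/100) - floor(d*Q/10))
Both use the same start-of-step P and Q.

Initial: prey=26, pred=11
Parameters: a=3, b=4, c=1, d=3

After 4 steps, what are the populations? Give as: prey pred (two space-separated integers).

Answer: 18 7

Derivation:
Step 1: prey: 26+7-11=22; pred: 11+2-3=10
Step 2: prey: 22+6-8=20; pred: 10+2-3=9
Step 3: prey: 20+6-7=19; pred: 9+1-2=8
Step 4: prey: 19+5-6=18; pred: 8+1-2=7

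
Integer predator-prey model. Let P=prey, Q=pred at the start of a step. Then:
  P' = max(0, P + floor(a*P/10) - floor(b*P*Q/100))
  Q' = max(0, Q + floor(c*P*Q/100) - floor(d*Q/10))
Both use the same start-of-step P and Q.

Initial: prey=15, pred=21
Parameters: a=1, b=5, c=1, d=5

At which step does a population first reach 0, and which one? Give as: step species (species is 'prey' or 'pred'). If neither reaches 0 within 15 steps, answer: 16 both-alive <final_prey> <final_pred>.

Answer: 16 both-alive 1 1

Derivation:
Step 1: prey: 15+1-15=1; pred: 21+3-10=14
Step 2: prey: 1+0-0=1; pred: 14+0-7=7
Step 3: prey: 1+0-0=1; pred: 7+0-3=4
Step 4: prey: 1+0-0=1; pred: 4+0-2=2
Step 5: prey: 1+0-0=1; pred: 2+0-1=1
Step 6: prey: 1+0-0=1; pred: 1+0-0=1
Steps 7-15: state stable at prey=1, pred=1 (no change)
No extinction within 15 steps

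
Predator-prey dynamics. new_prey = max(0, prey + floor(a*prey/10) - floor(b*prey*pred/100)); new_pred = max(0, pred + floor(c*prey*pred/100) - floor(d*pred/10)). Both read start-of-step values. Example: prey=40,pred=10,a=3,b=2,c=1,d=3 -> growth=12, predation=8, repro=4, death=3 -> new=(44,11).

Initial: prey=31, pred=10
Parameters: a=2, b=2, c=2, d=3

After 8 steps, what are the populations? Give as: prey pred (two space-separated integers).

Answer: 4 18

Derivation:
Step 1: prey: 31+6-6=31; pred: 10+6-3=13
Step 2: prey: 31+6-8=29; pred: 13+8-3=18
Step 3: prey: 29+5-10=24; pred: 18+10-5=23
Step 4: prey: 24+4-11=17; pred: 23+11-6=28
Step 5: prey: 17+3-9=11; pred: 28+9-8=29
Step 6: prey: 11+2-6=7; pred: 29+6-8=27
Step 7: prey: 7+1-3=5; pred: 27+3-8=22
Step 8: prey: 5+1-2=4; pred: 22+2-6=18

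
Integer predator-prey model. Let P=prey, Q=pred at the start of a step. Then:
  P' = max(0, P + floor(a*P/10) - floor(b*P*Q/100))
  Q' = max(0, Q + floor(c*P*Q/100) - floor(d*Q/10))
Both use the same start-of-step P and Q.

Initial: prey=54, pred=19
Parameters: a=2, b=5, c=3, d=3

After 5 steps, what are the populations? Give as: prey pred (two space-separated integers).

Answer: 0 17

Derivation:
Step 1: prey: 54+10-51=13; pred: 19+30-5=44
Step 2: prey: 13+2-28=0; pred: 44+17-13=48
Step 3: prey: 0+0-0=0; pred: 48+0-14=34
Step 4: prey: 0+0-0=0; pred: 34+0-10=24
Step 5: prey: 0+0-0=0; pred: 24+0-7=17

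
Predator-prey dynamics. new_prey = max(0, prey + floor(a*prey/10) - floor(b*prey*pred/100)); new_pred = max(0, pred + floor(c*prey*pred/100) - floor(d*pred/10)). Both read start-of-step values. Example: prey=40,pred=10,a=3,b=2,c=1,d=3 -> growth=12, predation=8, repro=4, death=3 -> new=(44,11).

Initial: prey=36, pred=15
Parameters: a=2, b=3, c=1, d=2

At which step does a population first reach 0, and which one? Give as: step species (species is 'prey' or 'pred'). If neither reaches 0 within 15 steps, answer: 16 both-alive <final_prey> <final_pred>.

Answer: 16 both-alive 3 4

Derivation:
Step 1: prey: 36+7-16=27; pred: 15+5-3=17
Step 2: prey: 27+5-13=19; pred: 17+4-3=18
Step 3: prey: 19+3-10=12; pred: 18+3-3=18
Step 4: prey: 12+2-6=8; pred: 18+2-3=17
Step 5: prey: 8+1-4=5; pred: 17+1-3=15
Step 6: prey: 5+1-2=4; pred: 15+0-3=12
Step 7: prey: 4+0-1=3; pred: 12+0-2=10
Step 8: prey: 3+0-0=3; pred: 10+0-2=8
Step 9: prey: 3+0-0=3; pred: 8+0-1=7
Step 10: prey: 3+0-0=3; pred: 7+0-1=6
Step 11: prey: 3+0-0=3; pred: 6+0-1=5
Step 12: prey: 3+0-0=3; pred: 5+0-1=4
Step 13: prey: 3+0-0=3; pred: 4+0-0=4
Steps 14-15: state stable at prey=3, pred=4 (no change)
No extinction within 15 steps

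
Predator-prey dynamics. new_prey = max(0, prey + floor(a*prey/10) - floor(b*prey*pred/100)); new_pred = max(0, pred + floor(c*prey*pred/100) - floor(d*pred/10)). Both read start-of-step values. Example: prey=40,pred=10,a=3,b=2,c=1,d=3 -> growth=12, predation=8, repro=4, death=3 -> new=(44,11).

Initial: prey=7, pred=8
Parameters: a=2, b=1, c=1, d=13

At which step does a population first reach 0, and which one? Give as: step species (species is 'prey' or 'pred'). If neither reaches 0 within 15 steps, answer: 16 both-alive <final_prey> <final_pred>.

Step 1: prey: 7+1-0=8; pred: 8+0-10=0
First extinction: pred at step 1

Answer: 1 pred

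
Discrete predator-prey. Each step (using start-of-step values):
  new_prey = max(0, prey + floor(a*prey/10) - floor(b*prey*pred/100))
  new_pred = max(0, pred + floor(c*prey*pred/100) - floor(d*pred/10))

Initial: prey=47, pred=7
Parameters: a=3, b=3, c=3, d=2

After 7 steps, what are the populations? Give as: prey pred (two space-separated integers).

Answer: 0 44

Derivation:
Step 1: prey: 47+14-9=52; pred: 7+9-1=15
Step 2: prey: 52+15-23=44; pred: 15+23-3=35
Step 3: prey: 44+13-46=11; pred: 35+46-7=74
Step 4: prey: 11+3-24=0; pred: 74+24-14=84
Step 5: prey: 0+0-0=0; pred: 84+0-16=68
Step 6: prey: 0+0-0=0; pred: 68+0-13=55
Step 7: prey: 0+0-0=0; pred: 55+0-11=44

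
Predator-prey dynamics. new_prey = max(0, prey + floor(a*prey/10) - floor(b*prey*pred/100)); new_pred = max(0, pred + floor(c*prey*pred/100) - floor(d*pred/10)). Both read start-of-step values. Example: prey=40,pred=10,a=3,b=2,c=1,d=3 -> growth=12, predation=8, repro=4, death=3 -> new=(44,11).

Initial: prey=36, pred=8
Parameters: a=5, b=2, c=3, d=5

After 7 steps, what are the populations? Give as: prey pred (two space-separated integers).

Answer: 0 43

Derivation:
Step 1: prey: 36+18-5=49; pred: 8+8-4=12
Step 2: prey: 49+24-11=62; pred: 12+17-6=23
Step 3: prey: 62+31-28=65; pred: 23+42-11=54
Step 4: prey: 65+32-70=27; pred: 54+105-27=132
Step 5: prey: 27+13-71=0; pred: 132+106-66=172
Step 6: prey: 0+0-0=0; pred: 172+0-86=86
Step 7: prey: 0+0-0=0; pred: 86+0-43=43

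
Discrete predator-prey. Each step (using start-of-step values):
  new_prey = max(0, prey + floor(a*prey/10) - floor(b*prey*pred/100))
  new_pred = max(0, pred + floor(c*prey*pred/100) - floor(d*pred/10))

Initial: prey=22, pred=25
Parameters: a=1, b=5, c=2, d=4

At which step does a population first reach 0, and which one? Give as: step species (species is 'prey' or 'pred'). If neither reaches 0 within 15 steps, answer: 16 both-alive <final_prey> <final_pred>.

Step 1: prey: 22+2-27=0; pred: 25+11-10=26
First extinction: prey at step 1

Answer: 1 prey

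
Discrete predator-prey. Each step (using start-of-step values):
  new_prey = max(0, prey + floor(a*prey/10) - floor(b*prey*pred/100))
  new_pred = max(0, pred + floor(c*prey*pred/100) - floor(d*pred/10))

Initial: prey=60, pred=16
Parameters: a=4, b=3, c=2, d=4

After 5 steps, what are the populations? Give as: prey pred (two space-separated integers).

Step 1: prey: 60+24-28=56; pred: 16+19-6=29
Step 2: prey: 56+22-48=30; pred: 29+32-11=50
Step 3: prey: 30+12-45=0; pred: 50+30-20=60
Step 4: prey: 0+0-0=0; pred: 60+0-24=36
Step 5: prey: 0+0-0=0; pred: 36+0-14=22

Answer: 0 22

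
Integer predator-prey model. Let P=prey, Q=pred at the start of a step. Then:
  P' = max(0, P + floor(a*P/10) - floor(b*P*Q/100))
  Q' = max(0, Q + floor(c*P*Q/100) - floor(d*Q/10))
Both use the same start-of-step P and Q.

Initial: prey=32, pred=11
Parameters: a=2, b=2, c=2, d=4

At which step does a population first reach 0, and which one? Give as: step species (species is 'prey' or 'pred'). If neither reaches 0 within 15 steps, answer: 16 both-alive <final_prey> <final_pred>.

Step 1: prey: 32+6-7=31; pred: 11+7-4=14
Step 2: prey: 31+6-8=29; pred: 14+8-5=17
Step 3: prey: 29+5-9=25; pred: 17+9-6=20
Step 4: prey: 25+5-10=20; pred: 20+10-8=22
Step 5: prey: 20+4-8=16; pred: 22+8-8=22
Step 6: prey: 16+3-7=12; pred: 22+7-8=21
Step 7: prey: 12+2-5=9; pred: 21+5-8=18
Step 8: prey: 9+1-3=7; pred: 18+3-7=14
Step 9: prey: 7+1-1=7; pred: 14+1-5=10
Step 10: prey: 7+1-1=7; pred: 10+1-4=7
Step 11: prey: 7+1-0=8; pred: 7+0-2=5
Step 12: prey: 8+1-0=9; pred: 5+0-2=3
Step 13: prey: 9+1-0=10; pred: 3+0-1=2
Step 14: prey: 10+2-0=12; pred: 2+0-0=2
Step 15: prey: 12+2-0=14; pred: 2+0-0=2
No extinction within 15 steps

Answer: 16 both-alive 14 2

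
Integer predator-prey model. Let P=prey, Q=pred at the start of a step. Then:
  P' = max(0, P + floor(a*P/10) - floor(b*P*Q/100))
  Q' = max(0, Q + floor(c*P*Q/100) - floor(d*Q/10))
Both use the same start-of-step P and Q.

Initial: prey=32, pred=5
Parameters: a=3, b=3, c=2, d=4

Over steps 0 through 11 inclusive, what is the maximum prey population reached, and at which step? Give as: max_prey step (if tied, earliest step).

Answer: 44 3

Derivation:
Step 1: prey: 32+9-4=37; pred: 5+3-2=6
Step 2: prey: 37+11-6=42; pred: 6+4-2=8
Step 3: prey: 42+12-10=44; pred: 8+6-3=11
Step 4: prey: 44+13-14=43; pred: 11+9-4=16
Step 5: prey: 43+12-20=35; pred: 16+13-6=23
Step 6: prey: 35+10-24=21; pred: 23+16-9=30
Step 7: prey: 21+6-18=9; pred: 30+12-12=30
Step 8: prey: 9+2-8=3; pred: 30+5-12=23
Step 9: prey: 3+0-2=1; pred: 23+1-9=15
Step 10: prey: 1+0-0=1; pred: 15+0-6=9
Step 11: prey: 1+0-0=1; pred: 9+0-3=6
Max prey = 44 at step 3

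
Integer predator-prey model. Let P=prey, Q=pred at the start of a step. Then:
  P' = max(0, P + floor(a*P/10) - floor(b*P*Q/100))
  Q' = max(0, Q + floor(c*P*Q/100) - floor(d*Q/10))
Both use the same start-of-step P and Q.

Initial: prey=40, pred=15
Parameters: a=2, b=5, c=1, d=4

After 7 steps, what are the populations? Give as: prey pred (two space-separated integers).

Answer: 7 2

Derivation:
Step 1: prey: 40+8-30=18; pred: 15+6-6=15
Step 2: prey: 18+3-13=8; pred: 15+2-6=11
Step 3: prey: 8+1-4=5; pred: 11+0-4=7
Step 4: prey: 5+1-1=5; pred: 7+0-2=5
Step 5: prey: 5+1-1=5; pred: 5+0-2=3
Step 6: prey: 5+1-0=6; pred: 3+0-1=2
Step 7: prey: 6+1-0=7; pred: 2+0-0=2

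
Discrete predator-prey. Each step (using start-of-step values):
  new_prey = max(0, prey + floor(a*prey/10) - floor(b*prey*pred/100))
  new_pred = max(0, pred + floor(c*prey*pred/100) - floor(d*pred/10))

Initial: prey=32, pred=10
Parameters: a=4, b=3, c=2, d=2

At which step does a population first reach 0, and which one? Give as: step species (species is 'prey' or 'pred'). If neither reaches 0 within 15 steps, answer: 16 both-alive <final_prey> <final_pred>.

Step 1: prey: 32+12-9=35; pred: 10+6-2=14
Step 2: prey: 35+14-14=35; pred: 14+9-2=21
Step 3: prey: 35+14-22=27; pred: 21+14-4=31
Step 4: prey: 27+10-25=12; pred: 31+16-6=41
Step 5: prey: 12+4-14=2; pred: 41+9-8=42
Step 6: prey: 2+0-2=0; pred: 42+1-8=35
First extinction: prey at step 6

Answer: 6 prey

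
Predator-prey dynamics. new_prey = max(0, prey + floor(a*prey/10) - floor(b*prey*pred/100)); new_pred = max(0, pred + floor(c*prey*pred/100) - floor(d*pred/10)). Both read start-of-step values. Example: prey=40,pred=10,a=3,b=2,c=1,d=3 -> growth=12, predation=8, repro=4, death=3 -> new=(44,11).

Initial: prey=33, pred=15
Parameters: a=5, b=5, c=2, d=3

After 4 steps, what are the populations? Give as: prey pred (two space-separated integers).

Answer: 2 17

Derivation:
Step 1: prey: 33+16-24=25; pred: 15+9-4=20
Step 2: prey: 25+12-25=12; pred: 20+10-6=24
Step 3: prey: 12+6-14=4; pred: 24+5-7=22
Step 4: prey: 4+2-4=2; pred: 22+1-6=17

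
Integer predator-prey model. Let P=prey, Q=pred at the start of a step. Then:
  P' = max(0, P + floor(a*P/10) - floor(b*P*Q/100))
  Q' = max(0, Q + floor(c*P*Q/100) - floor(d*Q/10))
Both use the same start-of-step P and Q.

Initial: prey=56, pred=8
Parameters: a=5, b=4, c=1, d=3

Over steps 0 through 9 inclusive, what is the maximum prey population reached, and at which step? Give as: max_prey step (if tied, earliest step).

Answer: 74 2

Derivation:
Step 1: prey: 56+28-17=67; pred: 8+4-2=10
Step 2: prey: 67+33-26=74; pred: 10+6-3=13
Step 3: prey: 74+37-38=73; pred: 13+9-3=19
Step 4: prey: 73+36-55=54; pred: 19+13-5=27
Step 5: prey: 54+27-58=23; pred: 27+14-8=33
Step 6: prey: 23+11-30=4; pred: 33+7-9=31
Step 7: prey: 4+2-4=2; pred: 31+1-9=23
Step 8: prey: 2+1-1=2; pred: 23+0-6=17
Step 9: prey: 2+1-1=2; pred: 17+0-5=12
Max prey = 74 at step 2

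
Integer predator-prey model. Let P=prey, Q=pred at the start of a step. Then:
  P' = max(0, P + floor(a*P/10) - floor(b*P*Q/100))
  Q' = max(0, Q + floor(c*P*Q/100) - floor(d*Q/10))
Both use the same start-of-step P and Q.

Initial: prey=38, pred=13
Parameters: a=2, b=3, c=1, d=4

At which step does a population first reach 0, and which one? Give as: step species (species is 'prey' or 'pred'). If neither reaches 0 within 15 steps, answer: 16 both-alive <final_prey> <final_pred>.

Answer: 16 both-alive 60 3

Derivation:
Step 1: prey: 38+7-14=31; pred: 13+4-5=12
Step 2: prey: 31+6-11=26; pred: 12+3-4=11
Step 3: prey: 26+5-8=23; pred: 11+2-4=9
Step 4: prey: 23+4-6=21; pred: 9+2-3=8
Step 5: prey: 21+4-5=20; pred: 8+1-3=6
Step 6: prey: 20+4-3=21; pred: 6+1-2=5
Step 7: prey: 21+4-3=22; pred: 5+1-2=4
Step 8: prey: 22+4-2=24; pred: 4+0-1=3
Step 9: prey: 24+4-2=26; pred: 3+0-1=2
Step 10: prey: 26+5-1=30; pred: 2+0-0=2
Step 11: prey: 30+6-1=35; pred: 2+0-0=2
Step 12: prey: 35+7-2=40; pred: 2+0-0=2
Step 13: prey: 40+8-2=46; pred: 2+0-0=2
Step 14: prey: 46+9-2=53; pred: 2+0-0=2
Step 15: prey: 53+10-3=60; pred: 2+1-0=3
No extinction within 15 steps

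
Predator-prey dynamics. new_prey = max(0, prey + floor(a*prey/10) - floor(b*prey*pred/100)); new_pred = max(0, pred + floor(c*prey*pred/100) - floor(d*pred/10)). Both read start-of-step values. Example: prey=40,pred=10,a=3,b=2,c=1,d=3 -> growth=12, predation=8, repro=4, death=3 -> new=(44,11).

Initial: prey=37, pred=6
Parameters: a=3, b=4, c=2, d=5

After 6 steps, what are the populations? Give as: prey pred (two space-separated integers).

Step 1: prey: 37+11-8=40; pred: 6+4-3=7
Step 2: prey: 40+12-11=41; pred: 7+5-3=9
Step 3: prey: 41+12-14=39; pred: 9+7-4=12
Step 4: prey: 39+11-18=32; pred: 12+9-6=15
Step 5: prey: 32+9-19=22; pred: 15+9-7=17
Step 6: prey: 22+6-14=14; pred: 17+7-8=16

Answer: 14 16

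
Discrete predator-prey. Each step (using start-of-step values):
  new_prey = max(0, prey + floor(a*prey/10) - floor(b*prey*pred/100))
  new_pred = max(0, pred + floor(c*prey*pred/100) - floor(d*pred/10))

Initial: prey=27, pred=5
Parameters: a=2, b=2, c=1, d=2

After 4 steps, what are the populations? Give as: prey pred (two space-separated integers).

Answer: 40 5

Derivation:
Step 1: prey: 27+5-2=30; pred: 5+1-1=5
Step 2: prey: 30+6-3=33; pred: 5+1-1=5
Step 3: prey: 33+6-3=36; pred: 5+1-1=5
Step 4: prey: 36+7-3=40; pred: 5+1-1=5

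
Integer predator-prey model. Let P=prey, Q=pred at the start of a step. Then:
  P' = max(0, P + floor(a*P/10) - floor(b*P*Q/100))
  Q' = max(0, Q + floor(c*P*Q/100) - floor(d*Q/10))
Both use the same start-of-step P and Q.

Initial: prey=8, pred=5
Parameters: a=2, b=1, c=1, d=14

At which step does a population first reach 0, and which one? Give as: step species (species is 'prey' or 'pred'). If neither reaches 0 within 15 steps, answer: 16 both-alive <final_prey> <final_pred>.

Answer: 1 pred

Derivation:
Step 1: prey: 8+1-0=9; pred: 5+0-7=0
First extinction: pred at step 1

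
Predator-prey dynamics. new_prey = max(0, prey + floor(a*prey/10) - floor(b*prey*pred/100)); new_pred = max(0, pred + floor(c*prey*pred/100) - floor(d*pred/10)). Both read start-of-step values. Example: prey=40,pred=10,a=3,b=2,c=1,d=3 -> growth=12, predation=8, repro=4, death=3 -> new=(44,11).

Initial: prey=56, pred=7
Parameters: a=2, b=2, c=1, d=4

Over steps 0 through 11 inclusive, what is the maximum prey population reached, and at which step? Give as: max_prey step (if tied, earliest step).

Step 1: prey: 56+11-7=60; pred: 7+3-2=8
Step 2: prey: 60+12-9=63; pred: 8+4-3=9
Step 3: prey: 63+12-11=64; pred: 9+5-3=11
Step 4: prey: 64+12-14=62; pred: 11+7-4=14
Step 5: prey: 62+12-17=57; pred: 14+8-5=17
Step 6: prey: 57+11-19=49; pred: 17+9-6=20
Step 7: prey: 49+9-19=39; pred: 20+9-8=21
Step 8: prey: 39+7-16=30; pred: 21+8-8=21
Step 9: prey: 30+6-12=24; pred: 21+6-8=19
Step 10: prey: 24+4-9=19; pred: 19+4-7=16
Step 11: prey: 19+3-6=16; pred: 16+3-6=13
Max prey = 64 at step 3

Answer: 64 3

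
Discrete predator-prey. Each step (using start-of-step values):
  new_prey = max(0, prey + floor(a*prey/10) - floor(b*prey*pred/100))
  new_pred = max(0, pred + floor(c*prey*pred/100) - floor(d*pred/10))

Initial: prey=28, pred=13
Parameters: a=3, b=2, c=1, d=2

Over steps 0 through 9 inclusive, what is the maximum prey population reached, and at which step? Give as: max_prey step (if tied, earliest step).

Step 1: prey: 28+8-7=29; pred: 13+3-2=14
Step 2: prey: 29+8-8=29; pred: 14+4-2=16
Step 3: prey: 29+8-9=28; pred: 16+4-3=17
Step 4: prey: 28+8-9=27; pred: 17+4-3=18
Step 5: prey: 27+8-9=26; pred: 18+4-3=19
Step 6: prey: 26+7-9=24; pred: 19+4-3=20
Step 7: prey: 24+7-9=22; pred: 20+4-4=20
Step 8: prey: 22+6-8=20; pred: 20+4-4=20
Step 9: prey: 20+6-8=18; pred: 20+4-4=20
Max prey = 29 at step 1

Answer: 29 1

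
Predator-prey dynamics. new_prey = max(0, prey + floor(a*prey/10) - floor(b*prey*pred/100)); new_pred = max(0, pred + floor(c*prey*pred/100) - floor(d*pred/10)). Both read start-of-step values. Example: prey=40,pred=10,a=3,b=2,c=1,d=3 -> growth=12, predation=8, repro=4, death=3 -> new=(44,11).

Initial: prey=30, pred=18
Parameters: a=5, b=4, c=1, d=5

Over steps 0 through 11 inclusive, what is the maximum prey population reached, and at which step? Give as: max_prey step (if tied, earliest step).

Answer: 179 11

Derivation:
Step 1: prey: 30+15-21=24; pred: 18+5-9=14
Step 2: prey: 24+12-13=23; pred: 14+3-7=10
Step 3: prey: 23+11-9=25; pred: 10+2-5=7
Step 4: prey: 25+12-7=30; pred: 7+1-3=5
Step 5: prey: 30+15-6=39; pred: 5+1-2=4
Step 6: prey: 39+19-6=52; pred: 4+1-2=3
Step 7: prey: 52+26-6=72; pred: 3+1-1=3
Step 8: prey: 72+36-8=100; pred: 3+2-1=4
Step 9: prey: 100+50-16=134; pred: 4+4-2=6
Step 10: prey: 134+67-32=169; pred: 6+8-3=11
Step 11: prey: 169+84-74=179; pred: 11+18-5=24
Max prey = 179 at step 11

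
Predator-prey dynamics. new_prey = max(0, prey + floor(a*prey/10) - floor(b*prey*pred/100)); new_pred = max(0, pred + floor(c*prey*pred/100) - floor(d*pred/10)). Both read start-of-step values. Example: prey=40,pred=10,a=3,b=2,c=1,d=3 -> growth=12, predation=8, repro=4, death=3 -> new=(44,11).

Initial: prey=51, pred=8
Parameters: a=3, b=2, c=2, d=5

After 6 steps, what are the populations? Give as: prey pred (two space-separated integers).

Answer: 0 44

Derivation:
Step 1: prey: 51+15-8=58; pred: 8+8-4=12
Step 2: prey: 58+17-13=62; pred: 12+13-6=19
Step 3: prey: 62+18-23=57; pred: 19+23-9=33
Step 4: prey: 57+17-37=37; pred: 33+37-16=54
Step 5: prey: 37+11-39=9; pred: 54+39-27=66
Step 6: prey: 9+2-11=0; pred: 66+11-33=44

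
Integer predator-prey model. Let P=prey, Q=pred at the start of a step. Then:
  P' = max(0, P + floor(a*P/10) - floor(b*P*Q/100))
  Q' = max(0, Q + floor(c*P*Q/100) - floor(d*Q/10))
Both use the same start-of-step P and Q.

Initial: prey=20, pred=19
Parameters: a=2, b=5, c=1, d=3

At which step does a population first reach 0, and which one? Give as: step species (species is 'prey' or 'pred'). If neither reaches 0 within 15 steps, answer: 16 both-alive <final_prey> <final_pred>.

Answer: 16 both-alive 1 3

Derivation:
Step 1: prey: 20+4-19=5; pred: 19+3-5=17
Step 2: prey: 5+1-4=2; pred: 17+0-5=12
Step 3: prey: 2+0-1=1; pred: 12+0-3=9
Step 4: prey: 1+0-0=1; pred: 9+0-2=7
Step 5: prey: 1+0-0=1; pred: 7+0-2=5
Step 6: prey: 1+0-0=1; pred: 5+0-1=4
Step 7: prey: 1+0-0=1; pred: 4+0-1=3
Step 8: prey: 1+0-0=1; pred: 3+0-0=3
Steps 9-15: state stable at prey=1, pred=3 (no change)
No extinction within 15 steps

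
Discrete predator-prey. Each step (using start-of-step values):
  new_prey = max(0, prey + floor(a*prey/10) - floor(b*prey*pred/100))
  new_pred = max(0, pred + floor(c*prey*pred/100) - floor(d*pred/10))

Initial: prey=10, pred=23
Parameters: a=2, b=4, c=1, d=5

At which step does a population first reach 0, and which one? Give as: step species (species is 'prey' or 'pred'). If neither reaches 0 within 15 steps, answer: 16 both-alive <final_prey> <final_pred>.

Step 1: prey: 10+2-9=3; pred: 23+2-11=14
Step 2: prey: 3+0-1=2; pred: 14+0-7=7
Step 3: prey: 2+0-0=2; pred: 7+0-3=4
Step 4: prey: 2+0-0=2; pred: 4+0-2=2
Step 5: prey: 2+0-0=2; pred: 2+0-1=1
Step 6: prey: 2+0-0=2; pred: 1+0-0=1
Steps 7-15: state stable at prey=2, pred=1 (no change)
No extinction within 15 steps

Answer: 16 both-alive 2 1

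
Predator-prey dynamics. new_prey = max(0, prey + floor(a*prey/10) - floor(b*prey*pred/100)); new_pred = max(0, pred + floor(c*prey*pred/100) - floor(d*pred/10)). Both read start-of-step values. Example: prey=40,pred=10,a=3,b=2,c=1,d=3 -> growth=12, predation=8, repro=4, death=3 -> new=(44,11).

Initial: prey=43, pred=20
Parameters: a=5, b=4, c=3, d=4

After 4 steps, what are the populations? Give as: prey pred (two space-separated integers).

Answer: 0 21

Derivation:
Step 1: prey: 43+21-34=30; pred: 20+25-8=37
Step 2: prey: 30+15-44=1; pred: 37+33-14=56
Step 3: prey: 1+0-2=0; pred: 56+1-22=35
Step 4: prey: 0+0-0=0; pred: 35+0-14=21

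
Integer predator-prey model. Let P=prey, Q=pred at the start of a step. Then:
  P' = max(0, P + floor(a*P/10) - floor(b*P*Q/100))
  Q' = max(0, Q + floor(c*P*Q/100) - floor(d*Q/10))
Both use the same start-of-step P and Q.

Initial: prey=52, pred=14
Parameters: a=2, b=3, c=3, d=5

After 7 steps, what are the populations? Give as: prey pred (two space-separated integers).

Step 1: prey: 52+10-21=41; pred: 14+21-7=28
Step 2: prey: 41+8-34=15; pred: 28+34-14=48
Step 3: prey: 15+3-21=0; pred: 48+21-24=45
Step 4: prey: 0+0-0=0; pred: 45+0-22=23
Step 5: prey: 0+0-0=0; pred: 23+0-11=12
Step 6: prey: 0+0-0=0; pred: 12+0-6=6
Step 7: prey: 0+0-0=0; pred: 6+0-3=3

Answer: 0 3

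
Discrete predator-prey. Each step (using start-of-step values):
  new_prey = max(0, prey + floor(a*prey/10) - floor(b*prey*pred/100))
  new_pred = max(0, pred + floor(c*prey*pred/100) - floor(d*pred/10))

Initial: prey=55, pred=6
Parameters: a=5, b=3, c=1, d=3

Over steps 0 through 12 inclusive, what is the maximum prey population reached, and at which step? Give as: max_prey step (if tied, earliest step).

Step 1: prey: 55+27-9=73; pred: 6+3-1=8
Step 2: prey: 73+36-17=92; pred: 8+5-2=11
Step 3: prey: 92+46-30=108; pred: 11+10-3=18
Step 4: prey: 108+54-58=104; pred: 18+19-5=32
Step 5: prey: 104+52-99=57; pred: 32+33-9=56
Step 6: prey: 57+28-95=0; pred: 56+31-16=71
Step 7: prey: 0+0-0=0; pred: 71+0-21=50
Step 8: prey: 0+0-0=0; pred: 50+0-15=35
Step 9: prey: 0+0-0=0; pred: 35+0-10=25
Step 10: prey: 0+0-0=0; pred: 25+0-7=18
Step 11: prey: 0+0-0=0; pred: 18+0-5=13
Step 12: prey: 0+0-0=0; pred: 13+0-3=10
Max prey = 108 at step 3

Answer: 108 3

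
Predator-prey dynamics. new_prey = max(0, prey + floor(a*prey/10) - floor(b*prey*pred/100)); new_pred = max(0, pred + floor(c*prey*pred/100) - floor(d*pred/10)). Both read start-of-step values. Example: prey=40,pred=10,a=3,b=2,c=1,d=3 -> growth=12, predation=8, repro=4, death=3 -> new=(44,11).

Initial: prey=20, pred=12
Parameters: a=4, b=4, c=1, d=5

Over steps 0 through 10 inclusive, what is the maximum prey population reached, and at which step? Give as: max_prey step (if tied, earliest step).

Step 1: prey: 20+8-9=19; pred: 12+2-6=8
Step 2: prey: 19+7-6=20; pred: 8+1-4=5
Step 3: prey: 20+8-4=24; pred: 5+1-2=4
Step 4: prey: 24+9-3=30; pred: 4+0-2=2
Step 5: prey: 30+12-2=40; pred: 2+0-1=1
Step 6: prey: 40+16-1=55; pred: 1+0-0=1
Step 7: prey: 55+22-2=75; pred: 1+0-0=1
Step 8: prey: 75+30-3=102; pred: 1+0-0=1
Step 9: prey: 102+40-4=138; pred: 1+1-0=2
Step 10: prey: 138+55-11=182; pred: 2+2-1=3
Max prey = 182 at step 10

Answer: 182 10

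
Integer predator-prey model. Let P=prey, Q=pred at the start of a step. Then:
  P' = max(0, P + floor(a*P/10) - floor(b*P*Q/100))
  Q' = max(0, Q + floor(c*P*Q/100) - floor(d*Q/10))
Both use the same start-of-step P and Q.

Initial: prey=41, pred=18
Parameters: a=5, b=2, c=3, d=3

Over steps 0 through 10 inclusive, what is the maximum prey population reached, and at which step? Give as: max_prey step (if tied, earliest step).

Step 1: prey: 41+20-14=47; pred: 18+22-5=35
Step 2: prey: 47+23-32=38; pred: 35+49-10=74
Step 3: prey: 38+19-56=1; pred: 74+84-22=136
Step 4: prey: 1+0-2=0; pred: 136+4-40=100
Step 5: prey: 0+0-0=0; pred: 100+0-30=70
Step 6: prey: 0+0-0=0; pred: 70+0-21=49
Step 7: prey: 0+0-0=0; pred: 49+0-14=35
Step 8: prey: 0+0-0=0; pred: 35+0-10=25
Step 9: prey: 0+0-0=0; pred: 25+0-7=18
Step 10: prey: 0+0-0=0; pred: 18+0-5=13
Max prey = 47 at step 1

Answer: 47 1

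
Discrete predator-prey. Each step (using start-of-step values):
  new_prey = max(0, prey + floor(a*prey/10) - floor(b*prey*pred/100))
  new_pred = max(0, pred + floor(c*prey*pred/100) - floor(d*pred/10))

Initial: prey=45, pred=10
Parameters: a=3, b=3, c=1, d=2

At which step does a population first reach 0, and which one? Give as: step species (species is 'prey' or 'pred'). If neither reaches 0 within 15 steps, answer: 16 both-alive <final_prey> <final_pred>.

Answer: 16 both-alive 6 5

Derivation:
Step 1: prey: 45+13-13=45; pred: 10+4-2=12
Step 2: prey: 45+13-16=42; pred: 12+5-2=15
Step 3: prey: 42+12-18=36; pred: 15+6-3=18
Step 4: prey: 36+10-19=27; pred: 18+6-3=21
Step 5: prey: 27+8-17=18; pred: 21+5-4=22
Step 6: prey: 18+5-11=12; pred: 22+3-4=21
Step 7: prey: 12+3-7=8; pred: 21+2-4=19
Step 8: prey: 8+2-4=6; pred: 19+1-3=17
Step 9: prey: 6+1-3=4; pred: 17+1-3=15
Step 10: prey: 4+1-1=4; pred: 15+0-3=12
Step 11: prey: 4+1-1=4; pred: 12+0-2=10
Step 12: prey: 4+1-1=4; pred: 10+0-2=8
Step 13: prey: 4+1-0=5; pred: 8+0-1=7
Step 14: prey: 5+1-1=5; pred: 7+0-1=6
Step 15: prey: 5+1-0=6; pred: 6+0-1=5
No extinction within 15 steps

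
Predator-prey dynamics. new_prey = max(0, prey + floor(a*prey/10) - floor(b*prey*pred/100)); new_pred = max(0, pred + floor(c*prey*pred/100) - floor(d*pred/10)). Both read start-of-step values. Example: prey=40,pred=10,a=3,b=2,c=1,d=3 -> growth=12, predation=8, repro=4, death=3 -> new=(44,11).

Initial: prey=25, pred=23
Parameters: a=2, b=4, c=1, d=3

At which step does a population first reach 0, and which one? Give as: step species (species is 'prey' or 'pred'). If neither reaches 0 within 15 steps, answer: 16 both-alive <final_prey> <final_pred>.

Step 1: prey: 25+5-23=7; pred: 23+5-6=22
Step 2: prey: 7+1-6=2; pred: 22+1-6=17
Step 3: prey: 2+0-1=1; pred: 17+0-5=12
Step 4: prey: 1+0-0=1; pred: 12+0-3=9
Step 5: prey: 1+0-0=1; pred: 9+0-2=7
Step 6: prey: 1+0-0=1; pred: 7+0-2=5
Step 7: prey: 1+0-0=1; pred: 5+0-1=4
Step 8: prey: 1+0-0=1; pred: 4+0-1=3
Step 9: prey: 1+0-0=1; pred: 3+0-0=3
Steps 10-15: state stable at prey=1, pred=3 (no change)
No extinction within 15 steps

Answer: 16 both-alive 1 3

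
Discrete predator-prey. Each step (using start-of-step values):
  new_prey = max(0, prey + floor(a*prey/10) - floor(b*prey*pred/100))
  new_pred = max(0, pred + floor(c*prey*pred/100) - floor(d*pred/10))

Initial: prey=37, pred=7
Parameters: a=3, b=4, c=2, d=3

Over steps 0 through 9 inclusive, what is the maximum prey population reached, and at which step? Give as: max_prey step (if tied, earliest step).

Step 1: prey: 37+11-10=38; pred: 7+5-2=10
Step 2: prey: 38+11-15=34; pred: 10+7-3=14
Step 3: prey: 34+10-19=25; pred: 14+9-4=19
Step 4: prey: 25+7-19=13; pred: 19+9-5=23
Step 5: prey: 13+3-11=5; pred: 23+5-6=22
Step 6: prey: 5+1-4=2; pred: 22+2-6=18
Step 7: prey: 2+0-1=1; pred: 18+0-5=13
Step 8: prey: 1+0-0=1; pred: 13+0-3=10
Step 9: prey: 1+0-0=1; pred: 10+0-3=7
Max prey = 38 at step 1

Answer: 38 1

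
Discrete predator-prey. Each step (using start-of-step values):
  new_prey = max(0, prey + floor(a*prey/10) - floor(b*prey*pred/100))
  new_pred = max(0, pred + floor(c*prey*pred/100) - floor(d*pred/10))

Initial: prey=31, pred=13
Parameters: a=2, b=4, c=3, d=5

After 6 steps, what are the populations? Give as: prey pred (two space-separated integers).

Step 1: prey: 31+6-16=21; pred: 13+12-6=19
Step 2: prey: 21+4-15=10; pred: 19+11-9=21
Step 3: prey: 10+2-8=4; pred: 21+6-10=17
Step 4: prey: 4+0-2=2; pred: 17+2-8=11
Step 5: prey: 2+0-0=2; pred: 11+0-5=6
Step 6: prey: 2+0-0=2; pred: 6+0-3=3

Answer: 2 3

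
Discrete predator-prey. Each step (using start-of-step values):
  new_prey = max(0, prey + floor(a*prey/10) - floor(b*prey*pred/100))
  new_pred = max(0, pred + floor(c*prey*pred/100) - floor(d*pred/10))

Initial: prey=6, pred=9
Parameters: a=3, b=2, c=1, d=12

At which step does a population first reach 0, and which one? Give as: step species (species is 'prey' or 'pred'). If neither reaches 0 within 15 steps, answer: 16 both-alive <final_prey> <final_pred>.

Answer: 1 pred

Derivation:
Step 1: prey: 6+1-1=6; pred: 9+0-10=0
First extinction: pred at step 1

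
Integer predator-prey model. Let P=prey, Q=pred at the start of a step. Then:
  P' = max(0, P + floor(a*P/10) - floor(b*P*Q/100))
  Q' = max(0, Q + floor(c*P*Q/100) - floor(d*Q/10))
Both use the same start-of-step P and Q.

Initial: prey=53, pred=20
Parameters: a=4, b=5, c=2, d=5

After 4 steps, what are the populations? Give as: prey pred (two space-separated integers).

Answer: 0 8

Derivation:
Step 1: prey: 53+21-53=21; pred: 20+21-10=31
Step 2: prey: 21+8-32=0; pred: 31+13-15=29
Step 3: prey: 0+0-0=0; pred: 29+0-14=15
Step 4: prey: 0+0-0=0; pred: 15+0-7=8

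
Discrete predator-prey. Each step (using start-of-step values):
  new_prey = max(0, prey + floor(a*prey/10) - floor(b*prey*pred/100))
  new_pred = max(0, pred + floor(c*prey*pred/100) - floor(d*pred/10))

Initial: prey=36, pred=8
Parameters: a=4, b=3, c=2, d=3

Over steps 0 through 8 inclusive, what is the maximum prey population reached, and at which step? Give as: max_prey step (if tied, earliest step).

Answer: 45 2

Derivation:
Step 1: prey: 36+14-8=42; pred: 8+5-2=11
Step 2: prey: 42+16-13=45; pred: 11+9-3=17
Step 3: prey: 45+18-22=41; pred: 17+15-5=27
Step 4: prey: 41+16-33=24; pred: 27+22-8=41
Step 5: prey: 24+9-29=4; pred: 41+19-12=48
Step 6: prey: 4+1-5=0; pred: 48+3-14=37
Step 7: prey: 0+0-0=0; pred: 37+0-11=26
Step 8: prey: 0+0-0=0; pred: 26+0-7=19
Max prey = 45 at step 2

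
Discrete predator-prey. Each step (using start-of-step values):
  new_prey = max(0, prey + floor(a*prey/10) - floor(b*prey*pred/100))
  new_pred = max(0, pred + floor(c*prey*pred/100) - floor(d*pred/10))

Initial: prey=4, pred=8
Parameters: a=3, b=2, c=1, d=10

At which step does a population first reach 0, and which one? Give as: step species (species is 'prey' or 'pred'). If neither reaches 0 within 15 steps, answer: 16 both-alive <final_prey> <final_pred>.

Step 1: prey: 4+1-0=5; pred: 8+0-8=0
First extinction: pred at step 1

Answer: 1 pred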